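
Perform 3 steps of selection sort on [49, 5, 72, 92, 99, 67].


Initial: [49, 5, 72, 92, 99, 67]
Step 1: min=5 at 1
  Swap: [5, 49, 72, 92, 99, 67]
Step 2: min=49 at 1
  Swap: [5, 49, 72, 92, 99, 67]
Step 3: min=67 at 5
  Swap: [5, 49, 67, 92, 99, 72]

After 3 steps: [5, 49, 67, 92, 99, 72]


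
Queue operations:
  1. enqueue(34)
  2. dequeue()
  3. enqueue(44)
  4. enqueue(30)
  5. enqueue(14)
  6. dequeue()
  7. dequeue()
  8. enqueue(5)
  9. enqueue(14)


enqueue(34) -> [34]
dequeue()->34, []
enqueue(44) -> [44]
enqueue(30) -> [44, 30]
enqueue(14) -> [44, 30, 14]
dequeue()->44, [30, 14]
dequeue()->30, [14]
enqueue(5) -> [14, 5]
enqueue(14) -> [14, 5, 14]

Final queue: [14, 5, 14]


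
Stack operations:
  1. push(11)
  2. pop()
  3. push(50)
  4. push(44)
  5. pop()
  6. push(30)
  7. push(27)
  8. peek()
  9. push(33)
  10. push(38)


push(11) -> [11]
pop()->11, []
push(50) -> [50]
push(44) -> [50, 44]
pop()->44, [50]
push(30) -> [50, 30]
push(27) -> [50, 30, 27]
peek()->27
push(33) -> [50, 30, 27, 33]
push(38) -> [50, 30, 27, 33, 38]

Final stack: [50, 30, 27, 33, 38]


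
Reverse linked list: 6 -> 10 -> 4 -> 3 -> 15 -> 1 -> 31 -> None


Step 1: curr=6, set curr.next=prev(None) | reversed so far: 6
Step 2: curr=10, set curr.next=prev(6) | reversed so far: 10 -> 6
Step 3: curr=4, set curr.next=prev(10) | reversed so far: 4 -> 10 -> 6
Step 4: curr=3, set curr.next=prev(4) | reversed so far: 3 -> 4 -> 10 -> 6
Step 5: curr=15, set curr.next=prev(3) | reversed so far: 15 -> 3 -> 4 -> 10 -> 6
Step 6: curr=1, set curr.next=prev(15) | reversed so far: 1 -> 15 -> 3 -> 4 -> 10 -> 6
Step 7: curr=31, set curr.next=prev(1) | reversed so far: 31 -> 1 -> 15 -> 3 -> 4 -> 10 -> 6

31 -> 1 -> 15 -> 3 -> 4 -> 10 -> 6 -> None


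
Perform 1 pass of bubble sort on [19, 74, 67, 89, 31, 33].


Initial: [19, 74, 67, 89, 31, 33]
Pass 1: [19, 67, 74, 31, 33, 89] (3 swaps)

After 1 pass: [19, 67, 74, 31, 33, 89]


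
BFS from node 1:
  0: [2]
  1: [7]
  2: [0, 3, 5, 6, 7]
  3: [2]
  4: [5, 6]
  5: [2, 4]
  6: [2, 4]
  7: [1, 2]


Visit 1, enqueue [7]
Visit 7, enqueue [2]
Visit 2, enqueue [0, 3, 5, 6]
Visit 0, enqueue []
Visit 3, enqueue []
Visit 5, enqueue [4]
Visit 6, enqueue []
Visit 4, enqueue []

BFS order: [1, 7, 2, 0, 3, 5, 6, 4]


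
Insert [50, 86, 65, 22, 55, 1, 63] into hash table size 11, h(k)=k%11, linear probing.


Insert 50: h=6 -> slot 6
Insert 86: h=9 -> slot 9
Insert 65: h=10 -> slot 10
Insert 22: h=0 -> slot 0
Insert 55: h=0, 1 probes -> slot 1
Insert 1: h=1, 1 probes -> slot 2
Insert 63: h=8 -> slot 8

Table: [22, 55, 1, None, None, None, 50, None, 63, 86, 65]


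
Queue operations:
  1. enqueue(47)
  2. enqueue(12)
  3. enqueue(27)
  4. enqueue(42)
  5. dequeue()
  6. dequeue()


enqueue(47) -> [47]
enqueue(12) -> [47, 12]
enqueue(27) -> [47, 12, 27]
enqueue(42) -> [47, 12, 27, 42]
dequeue()->47, [12, 27, 42]
dequeue()->12, [27, 42]

Final queue: [27, 42]


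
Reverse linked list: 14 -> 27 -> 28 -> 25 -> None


Step 1: curr=14, set curr.next=prev(None) | reversed so far: 14
Step 2: curr=27, set curr.next=prev(14) | reversed so far: 27 -> 14
Step 3: curr=28, set curr.next=prev(27) | reversed so far: 28 -> 27 -> 14
Step 4: curr=25, set curr.next=prev(28) | reversed so far: 25 -> 28 -> 27 -> 14

25 -> 28 -> 27 -> 14 -> None


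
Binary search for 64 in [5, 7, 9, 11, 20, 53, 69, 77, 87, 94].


Step 1: lo=0, hi=9, mid=4, val=20
Step 2: lo=5, hi=9, mid=7, val=77
Step 3: lo=5, hi=6, mid=5, val=53
Step 4: lo=6, hi=6, mid=6, val=69

Not found


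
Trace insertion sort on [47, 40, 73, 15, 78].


Initial: [47, 40, 73, 15, 78]
Insert 40: [40, 47, 73, 15, 78]
Insert 73: [40, 47, 73, 15, 78]
Insert 15: [15, 40, 47, 73, 78]
Insert 78: [15, 40, 47, 73, 78]

Sorted: [15, 40, 47, 73, 78]


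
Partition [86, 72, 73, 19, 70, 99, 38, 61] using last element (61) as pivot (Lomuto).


Pivot: 61
  19 <= 61: swap -> [19, 72, 73, 86, 70, 99, 38, 61]
  38 <= 61: swap -> [19, 38, 73, 86, 70, 99, 72, 61]
Place pivot at 2: [19, 38, 61, 86, 70, 99, 72, 73]

Partitioned: [19, 38, 61, 86, 70, 99, 72, 73]


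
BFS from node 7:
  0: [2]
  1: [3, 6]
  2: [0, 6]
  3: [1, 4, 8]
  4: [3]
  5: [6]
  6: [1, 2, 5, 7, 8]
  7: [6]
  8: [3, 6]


Visit 7, enqueue [6]
Visit 6, enqueue [1, 2, 5, 8]
Visit 1, enqueue [3]
Visit 2, enqueue [0]
Visit 5, enqueue []
Visit 8, enqueue []
Visit 3, enqueue [4]
Visit 0, enqueue []
Visit 4, enqueue []

BFS order: [7, 6, 1, 2, 5, 8, 3, 0, 4]


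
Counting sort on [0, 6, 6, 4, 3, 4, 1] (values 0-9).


Input: [0, 6, 6, 4, 3, 4, 1]
Counts: [1, 1, 0, 1, 2, 0, 2, 0, 0, 0]

Sorted: [0, 1, 3, 4, 4, 6, 6]


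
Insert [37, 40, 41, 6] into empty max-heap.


Insert 37: [37]
Insert 40: [40, 37]
Insert 41: [41, 37, 40]
Insert 6: [41, 37, 40, 6]

Final heap: [41, 37, 40, 6]


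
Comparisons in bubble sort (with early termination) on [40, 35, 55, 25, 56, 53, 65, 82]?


Algorithm: bubble sort (with early termination)
Input: [40, 35, 55, 25, 56, 53, 65, 82]
Sorted: [25, 35, 40, 53, 55, 56, 65, 82]

22


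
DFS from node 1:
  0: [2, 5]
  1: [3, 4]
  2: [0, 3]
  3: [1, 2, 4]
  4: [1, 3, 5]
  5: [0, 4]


Visit 1, push [4, 3]
Visit 3, push [4, 2]
Visit 2, push [0]
Visit 0, push [5]
Visit 5, push [4]
Visit 4, push []

DFS order: [1, 3, 2, 0, 5, 4]


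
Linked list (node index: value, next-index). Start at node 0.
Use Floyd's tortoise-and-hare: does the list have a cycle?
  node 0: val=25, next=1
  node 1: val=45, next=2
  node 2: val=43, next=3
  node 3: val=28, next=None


Floyd's tortoise (slow, +1) and hare (fast, +2):
  init: slow=0, fast=0
  step 1: slow=1, fast=2
  step 2: fast 2->3->None, no cycle

Cycle: no


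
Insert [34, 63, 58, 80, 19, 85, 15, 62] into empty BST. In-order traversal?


Insert 34: root
Insert 63: R from 34
Insert 58: R from 34 -> L from 63
Insert 80: R from 34 -> R from 63
Insert 19: L from 34
Insert 85: R from 34 -> R from 63 -> R from 80
Insert 15: L from 34 -> L from 19
Insert 62: R from 34 -> L from 63 -> R from 58

In-order: [15, 19, 34, 58, 62, 63, 80, 85]


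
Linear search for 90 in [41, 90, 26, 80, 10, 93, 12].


i=0: 41!=90
i=1: 90==90 found!

Found at 1, 2 comps


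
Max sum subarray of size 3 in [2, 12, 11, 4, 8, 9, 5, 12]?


[0:3]: 25
[1:4]: 27
[2:5]: 23
[3:6]: 21
[4:7]: 22
[5:8]: 26

Max: 27 at [1:4]


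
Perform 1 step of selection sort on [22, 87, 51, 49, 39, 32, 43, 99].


Initial: [22, 87, 51, 49, 39, 32, 43, 99]
Step 1: min=22 at 0
  Swap: [22, 87, 51, 49, 39, 32, 43, 99]

After 1 step: [22, 87, 51, 49, 39, 32, 43, 99]


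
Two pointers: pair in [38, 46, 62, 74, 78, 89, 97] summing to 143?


lo=0(38)+hi=6(97)=135
lo=1(46)+hi=6(97)=143

Yes: 46+97=143


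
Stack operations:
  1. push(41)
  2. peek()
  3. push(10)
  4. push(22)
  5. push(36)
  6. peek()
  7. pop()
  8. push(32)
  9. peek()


push(41) -> [41]
peek()->41
push(10) -> [41, 10]
push(22) -> [41, 10, 22]
push(36) -> [41, 10, 22, 36]
peek()->36
pop()->36, [41, 10, 22]
push(32) -> [41, 10, 22, 32]
peek()->32

Final stack: [41, 10, 22, 32]


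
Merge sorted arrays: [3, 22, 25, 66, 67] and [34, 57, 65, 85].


Take 3 from A
Take 22 from A
Take 25 from A
Take 34 from B
Take 57 from B
Take 65 from B
Take 66 from A
Take 67 from A

Merged: [3, 22, 25, 34, 57, 65, 66, 67, 85]


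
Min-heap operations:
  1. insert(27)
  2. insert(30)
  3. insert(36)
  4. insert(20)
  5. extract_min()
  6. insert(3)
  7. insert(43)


insert(27) -> [27]
insert(30) -> [27, 30]
insert(36) -> [27, 30, 36]
insert(20) -> [20, 27, 36, 30]
extract_min()->20, [27, 30, 36]
insert(3) -> [3, 27, 36, 30]
insert(43) -> [3, 27, 36, 30, 43]

Final heap: [3, 27, 36, 30, 43]


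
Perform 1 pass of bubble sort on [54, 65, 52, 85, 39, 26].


Initial: [54, 65, 52, 85, 39, 26]
Pass 1: [54, 52, 65, 39, 26, 85] (3 swaps)

After 1 pass: [54, 52, 65, 39, 26, 85]


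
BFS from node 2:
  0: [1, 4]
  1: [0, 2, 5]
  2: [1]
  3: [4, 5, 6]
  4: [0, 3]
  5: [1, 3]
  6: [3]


Visit 2, enqueue [1]
Visit 1, enqueue [0, 5]
Visit 0, enqueue [4]
Visit 5, enqueue [3]
Visit 4, enqueue []
Visit 3, enqueue [6]
Visit 6, enqueue []

BFS order: [2, 1, 0, 5, 4, 3, 6]


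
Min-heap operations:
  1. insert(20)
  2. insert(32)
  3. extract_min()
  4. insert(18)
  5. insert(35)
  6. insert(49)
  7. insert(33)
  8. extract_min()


insert(20) -> [20]
insert(32) -> [20, 32]
extract_min()->20, [32]
insert(18) -> [18, 32]
insert(35) -> [18, 32, 35]
insert(49) -> [18, 32, 35, 49]
insert(33) -> [18, 32, 35, 49, 33]
extract_min()->18, [32, 33, 35, 49]

Final heap: [32, 33, 35, 49]


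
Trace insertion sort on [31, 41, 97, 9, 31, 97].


Initial: [31, 41, 97, 9, 31, 97]
Insert 41: [31, 41, 97, 9, 31, 97]
Insert 97: [31, 41, 97, 9, 31, 97]
Insert 9: [9, 31, 41, 97, 31, 97]
Insert 31: [9, 31, 31, 41, 97, 97]
Insert 97: [9, 31, 31, 41, 97, 97]

Sorted: [9, 31, 31, 41, 97, 97]


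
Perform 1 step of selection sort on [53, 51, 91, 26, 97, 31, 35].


Initial: [53, 51, 91, 26, 97, 31, 35]
Step 1: min=26 at 3
  Swap: [26, 51, 91, 53, 97, 31, 35]

After 1 step: [26, 51, 91, 53, 97, 31, 35]


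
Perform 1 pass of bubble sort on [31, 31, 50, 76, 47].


Initial: [31, 31, 50, 76, 47]
Pass 1: [31, 31, 50, 47, 76] (1 swaps)

After 1 pass: [31, 31, 50, 47, 76]


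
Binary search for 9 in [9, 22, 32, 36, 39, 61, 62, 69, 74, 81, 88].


Step 1: lo=0, hi=10, mid=5, val=61
Step 2: lo=0, hi=4, mid=2, val=32
Step 3: lo=0, hi=1, mid=0, val=9

Found at index 0


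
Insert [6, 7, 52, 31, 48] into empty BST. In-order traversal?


Insert 6: root
Insert 7: R from 6
Insert 52: R from 6 -> R from 7
Insert 31: R from 6 -> R from 7 -> L from 52
Insert 48: R from 6 -> R from 7 -> L from 52 -> R from 31

In-order: [6, 7, 31, 48, 52]


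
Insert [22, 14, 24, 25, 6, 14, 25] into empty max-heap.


Insert 22: [22]
Insert 14: [22, 14]
Insert 24: [24, 14, 22]
Insert 25: [25, 24, 22, 14]
Insert 6: [25, 24, 22, 14, 6]
Insert 14: [25, 24, 22, 14, 6, 14]
Insert 25: [25, 24, 25, 14, 6, 14, 22]

Final heap: [25, 24, 25, 14, 6, 14, 22]


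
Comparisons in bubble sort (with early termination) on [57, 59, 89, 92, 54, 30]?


Algorithm: bubble sort (with early termination)
Input: [57, 59, 89, 92, 54, 30]
Sorted: [30, 54, 57, 59, 89, 92]

15


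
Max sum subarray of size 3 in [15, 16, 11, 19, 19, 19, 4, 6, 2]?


[0:3]: 42
[1:4]: 46
[2:5]: 49
[3:6]: 57
[4:7]: 42
[5:8]: 29
[6:9]: 12

Max: 57 at [3:6]


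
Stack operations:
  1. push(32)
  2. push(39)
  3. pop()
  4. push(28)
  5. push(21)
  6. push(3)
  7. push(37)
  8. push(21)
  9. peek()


push(32) -> [32]
push(39) -> [32, 39]
pop()->39, [32]
push(28) -> [32, 28]
push(21) -> [32, 28, 21]
push(3) -> [32, 28, 21, 3]
push(37) -> [32, 28, 21, 3, 37]
push(21) -> [32, 28, 21, 3, 37, 21]
peek()->21

Final stack: [32, 28, 21, 3, 37, 21]


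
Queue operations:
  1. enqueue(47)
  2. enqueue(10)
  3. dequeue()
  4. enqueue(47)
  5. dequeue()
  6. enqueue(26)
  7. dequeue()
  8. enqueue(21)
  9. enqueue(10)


enqueue(47) -> [47]
enqueue(10) -> [47, 10]
dequeue()->47, [10]
enqueue(47) -> [10, 47]
dequeue()->10, [47]
enqueue(26) -> [47, 26]
dequeue()->47, [26]
enqueue(21) -> [26, 21]
enqueue(10) -> [26, 21, 10]

Final queue: [26, 21, 10]


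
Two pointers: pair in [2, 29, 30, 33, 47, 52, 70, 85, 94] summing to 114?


lo=0(2)+hi=8(94)=96
lo=1(29)+hi=8(94)=123
lo=1(29)+hi=7(85)=114

Yes: 29+85=114


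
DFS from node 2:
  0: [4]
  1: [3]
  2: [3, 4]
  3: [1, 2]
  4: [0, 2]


Visit 2, push [4, 3]
Visit 3, push [1]
Visit 1, push []
Visit 4, push [0]
Visit 0, push []

DFS order: [2, 3, 1, 4, 0]


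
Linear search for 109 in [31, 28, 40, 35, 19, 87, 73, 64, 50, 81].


i=0: 31!=109
i=1: 28!=109
i=2: 40!=109
i=3: 35!=109
i=4: 19!=109
i=5: 87!=109
i=6: 73!=109
i=7: 64!=109
i=8: 50!=109
i=9: 81!=109

Not found, 10 comps


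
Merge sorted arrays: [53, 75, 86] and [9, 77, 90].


Take 9 from B
Take 53 from A
Take 75 from A
Take 77 from B
Take 86 from A

Merged: [9, 53, 75, 77, 86, 90]


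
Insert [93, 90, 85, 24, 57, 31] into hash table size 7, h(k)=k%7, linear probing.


Insert 93: h=2 -> slot 2
Insert 90: h=6 -> slot 6
Insert 85: h=1 -> slot 1
Insert 24: h=3 -> slot 3
Insert 57: h=1, 3 probes -> slot 4
Insert 31: h=3, 2 probes -> slot 5

Table: [None, 85, 93, 24, 57, 31, 90]


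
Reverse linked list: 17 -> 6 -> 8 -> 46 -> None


Step 1: curr=17, set curr.next=prev(None) | reversed so far: 17
Step 2: curr=6, set curr.next=prev(17) | reversed so far: 6 -> 17
Step 3: curr=8, set curr.next=prev(6) | reversed so far: 8 -> 6 -> 17
Step 4: curr=46, set curr.next=prev(8) | reversed so far: 46 -> 8 -> 6 -> 17

46 -> 8 -> 6 -> 17 -> None


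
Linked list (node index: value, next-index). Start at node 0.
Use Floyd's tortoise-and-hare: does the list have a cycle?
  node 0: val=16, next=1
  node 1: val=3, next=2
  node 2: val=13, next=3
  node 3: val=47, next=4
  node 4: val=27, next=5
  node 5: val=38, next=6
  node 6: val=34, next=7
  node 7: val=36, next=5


Floyd's tortoise (slow, +1) and hare (fast, +2):
  init: slow=0, fast=0
  step 1: slow=1, fast=2
  step 2: slow=2, fast=4
  step 3: slow=3, fast=6
  step 4: slow=4, fast=5
  step 5: slow=5, fast=7
  step 6: slow=6, fast=6
  slow == fast at node 6: cycle detected

Cycle: yes


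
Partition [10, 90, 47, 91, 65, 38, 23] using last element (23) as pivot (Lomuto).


Pivot: 23
  10 <= 23: advance i (no swap)
Place pivot at 1: [10, 23, 47, 91, 65, 38, 90]

Partitioned: [10, 23, 47, 91, 65, 38, 90]


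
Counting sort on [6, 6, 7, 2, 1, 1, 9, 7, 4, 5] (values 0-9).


Input: [6, 6, 7, 2, 1, 1, 9, 7, 4, 5]
Counts: [0, 2, 1, 0, 1, 1, 2, 2, 0, 1]

Sorted: [1, 1, 2, 4, 5, 6, 6, 7, 7, 9]


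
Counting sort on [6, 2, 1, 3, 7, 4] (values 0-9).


Input: [6, 2, 1, 3, 7, 4]
Counts: [0, 1, 1, 1, 1, 0, 1, 1, 0, 0]

Sorted: [1, 2, 3, 4, 6, 7]


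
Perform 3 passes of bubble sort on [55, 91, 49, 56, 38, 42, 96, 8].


Initial: [55, 91, 49, 56, 38, 42, 96, 8]
Pass 1: [55, 49, 56, 38, 42, 91, 8, 96] (5 swaps)
Pass 2: [49, 55, 38, 42, 56, 8, 91, 96] (4 swaps)
Pass 3: [49, 38, 42, 55, 8, 56, 91, 96] (3 swaps)

After 3 passes: [49, 38, 42, 55, 8, 56, 91, 96]


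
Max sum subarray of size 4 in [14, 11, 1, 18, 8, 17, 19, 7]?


[0:4]: 44
[1:5]: 38
[2:6]: 44
[3:7]: 62
[4:8]: 51

Max: 62 at [3:7]


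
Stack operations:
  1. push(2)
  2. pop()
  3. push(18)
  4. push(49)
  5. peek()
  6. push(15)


push(2) -> [2]
pop()->2, []
push(18) -> [18]
push(49) -> [18, 49]
peek()->49
push(15) -> [18, 49, 15]

Final stack: [18, 49, 15]


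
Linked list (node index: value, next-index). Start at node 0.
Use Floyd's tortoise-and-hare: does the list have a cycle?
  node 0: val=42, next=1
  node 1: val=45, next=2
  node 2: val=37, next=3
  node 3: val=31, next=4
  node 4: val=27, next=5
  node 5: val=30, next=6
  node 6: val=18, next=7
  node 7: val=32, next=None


Floyd's tortoise (slow, +1) and hare (fast, +2):
  init: slow=0, fast=0
  step 1: slow=1, fast=2
  step 2: slow=2, fast=4
  step 3: slow=3, fast=6
  step 4: fast 6->7->None, no cycle

Cycle: no


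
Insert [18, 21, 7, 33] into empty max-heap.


Insert 18: [18]
Insert 21: [21, 18]
Insert 7: [21, 18, 7]
Insert 33: [33, 21, 7, 18]

Final heap: [33, 21, 7, 18]


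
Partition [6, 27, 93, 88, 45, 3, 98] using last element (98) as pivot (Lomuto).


Pivot: 98
  6 <= 98: advance i (no swap)
  27 <= 98: advance i (no swap)
  93 <= 98: advance i (no swap)
  88 <= 98: advance i (no swap)
  45 <= 98: advance i (no swap)
  3 <= 98: advance i (no swap)
Place pivot at 6: [6, 27, 93, 88, 45, 3, 98]

Partitioned: [6, 27, 93, 88, 45, 3, 98]


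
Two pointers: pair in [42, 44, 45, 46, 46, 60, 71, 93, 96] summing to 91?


lo=0(42)+hi=8(96)=138
lo=0(42)+hi=7(93)=135
lo=0(42)+hi=6(71)=113
lo=0(42)+hi=5(60)=102
lo=0(42)+hi=4(46)=88
lo=1(44)+hi=4(46)=90
lo=2(45)+hi=4(46)=91

Yes: 45+46=91


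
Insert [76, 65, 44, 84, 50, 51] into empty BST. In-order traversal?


Insert 76: root
Insert 65: L from 76
Insert 44: L from 76 -> L from 65
Insert 84: R from 76
Insert 50: L from 76 -> L from 65 -> R from 44
Insert 51: L from 76 -> L from 65 -> R from 44 -> R from 50

In-order: [44, 50, 51, 65, 76, 84]


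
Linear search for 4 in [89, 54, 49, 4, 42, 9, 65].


i=0: 89!=4
i=1: 54!=4
i=2: 49!=4
i=3: 4==4 found!

Found at 3, 4 comps


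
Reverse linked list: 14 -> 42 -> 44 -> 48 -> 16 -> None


Step 1: curr=14, set curr.next=prev(None) | reversed so far: 14
Step 2: curr=42, set curr.next=prev(14) | reversed so far: 42 -> 14
Step 3: curr=44, set curr.next=prev(42) | reversed so far: 44 -> 42 -> 14
Step 4: curr=48, set curr.next=prev(44) | reversed so far: 48 -> 44 -> 42 -> 14
Step 5: curr=16, set curr.next=prev(48) | reversed so far: 16 -> 48 -> 44 -> 42 -> 14

16 -> 48 -> 44 -> 42 -> 14 -> None


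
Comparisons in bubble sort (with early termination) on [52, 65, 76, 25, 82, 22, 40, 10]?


Algorithm: bubble sort (with early termination)
Input: [52, 65, 76, 25, 82, 22, 40, 10]
Sorted: [10, 22, 25, 40, 52, 65, 76, 82]

28


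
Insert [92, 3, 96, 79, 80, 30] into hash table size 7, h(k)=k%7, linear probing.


Insert 92: h=1 -> slot 1
Insert 3: h=3 -> slot 3
Insert 96: h=5 -> slot 5
Insert 79: h=2 -> slot 2
Insert 80: h=3, 1 probes -> slot 4
Insert 30: h=2, 4 probes -> slot 6

Table: [None, 92, 79, 3, 80, 96, 30]


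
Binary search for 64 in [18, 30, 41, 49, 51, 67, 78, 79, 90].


Step 1: lo=0, hi=8, mid=4, val=51
Step 2: lo=5, hi=8, mid=6, val=78
Step 3: lo=5, hi=5, mid=5, val=67

Not found


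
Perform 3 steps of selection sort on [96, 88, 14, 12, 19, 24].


Initial: [96, 88, 14, 12, 19, 24]
Step 1: min=12 at 3
  Swap: [12, 88, 14, 96, 19, 24]
Step 2: min=14 at 2
  Swap: [12, 14, 88, 96, 19, 24]
Step 3: min=19 at 4
  Swap: [12, 14, 19, 96, 88, 24]

After 3 steps: [12, 14, 19, 96, 88, 24]


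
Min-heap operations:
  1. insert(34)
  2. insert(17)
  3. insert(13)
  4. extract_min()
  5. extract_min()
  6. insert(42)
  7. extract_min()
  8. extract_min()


insert(34) -> [34]
insert(17) -> [17, 34]
insert(13) -> [13, 34, 17]
extract_min()->13, [17, 34]
extract_min()->17, [34]
insert(42) -> [34, 42]
extract_min()->34, [42]
extract_min()->42, []

Final heap: []


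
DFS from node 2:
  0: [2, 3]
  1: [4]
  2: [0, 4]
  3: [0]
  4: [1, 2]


Visit 2, push [4, 0]
Visit 0, push [3]
Visit 3, push []
Visit 4, push [1]
Visit 1, push []

DFS order: [2, 0, 3, 4, 1]


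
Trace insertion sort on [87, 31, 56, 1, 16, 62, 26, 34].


Initial: [87, 31, 56, 1, 16, 62, 26, 34]
Insert 31: [31, 87, 56, 1, 16, 62, 26, 34]
Insert 56: [31, 56, 87, 1, 16, 62, 26, 34]
Insert 1: [1, 31, 56, 87, 16, 62, 26, 34]
Insert 16: [1, 16, 31, 56, 87, 62, 26, 34]
Insert 62: [1, 16, 31, 56, 62, 87, 26, 34]
Insert 26: [1, 16, 26, 31, 56, 62, 87, 34]
Insert 34: [1, 16, 26, 31, 34, 56, 62, 87]

Sorted: [1, 16, 26, 31, 34, 56, 62, 87]


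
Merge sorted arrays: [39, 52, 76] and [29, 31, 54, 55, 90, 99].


Take 29 from B
Take 31 from B
Take 39 from A
Take 52 from A
Take 54 from B
Take 55 from B
Take 76 from A

Merged: [29, 31, 39, 52, 54, 55, 76, 90, 99]


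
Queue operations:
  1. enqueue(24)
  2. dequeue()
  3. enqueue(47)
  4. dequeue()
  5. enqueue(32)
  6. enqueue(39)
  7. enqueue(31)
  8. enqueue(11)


enqueue(24) -> [24]
dequeue()->24, []
enqueue(47) -> [47]
dequeue()->47, []
enqueue(32) -> [32]
enqueue(39) -> [32, 39]
enqueue(31) -> [32, 39, 31]
enqueue(11) -> [32, 39, 31, 11]

Final queue: [32, 39, 31, 11]


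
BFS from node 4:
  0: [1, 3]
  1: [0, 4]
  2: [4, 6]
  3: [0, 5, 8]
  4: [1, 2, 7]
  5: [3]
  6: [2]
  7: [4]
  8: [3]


Visit 4, enqueue [1, 2, 7]
Visit 1, enqueue [0]
Visit 2, enqueue [6]
Visit 7, enqueue []
Visit 0, enqueue [3]
Visit 6, enqueue []
Visit 3, enqueue [5, 8]
Visit 5, enqueue []
Visit 8, enqueue []

BFS order: [4, 1, 2, 7, 0, 6, 3, 5, 8]


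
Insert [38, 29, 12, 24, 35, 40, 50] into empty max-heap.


Insert 38: [38]
Insert 29: [38, 29]
Insert 12: [38, 29, 12]
Insert 24: [38, 29, 12, 24]
Insert 35: [38, 35, 12, 24, 29]
Insert 40: [40, 35, 38, 24, 29, 12]
Insert 50: [50, 35, 40, 24, 29, 12, 38]

Final heap: [50, 35, 40, 24, 29, 12, 38]


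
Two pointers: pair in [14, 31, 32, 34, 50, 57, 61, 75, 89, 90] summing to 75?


lo=0(14)+hi=9(90)=104
lo=0(14)+hi=8(89)=103
lo=0(14)+hi=7(75)=89
lo=0(14)+hi=6(61)=75

Yes: 14+61=75


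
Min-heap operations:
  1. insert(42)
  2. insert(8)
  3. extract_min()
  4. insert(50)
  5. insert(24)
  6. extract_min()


insert(42) -> [42]
insert(8) -> [8, 42]
extract_min()->8, [42]
insert(50) -> [42, 50]
insert(24) -> [24, 50, 42]
extract_min()->24, [42, 50]

Final heap: [42, 50]


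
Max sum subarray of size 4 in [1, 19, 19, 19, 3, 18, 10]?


[0:4]: 58
[1:5]: 60
[2:6]: 59
[3:7]: 50

Max: 60 at [1:5]


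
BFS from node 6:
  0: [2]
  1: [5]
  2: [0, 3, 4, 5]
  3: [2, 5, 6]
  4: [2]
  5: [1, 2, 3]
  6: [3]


Visit 6, enqueue [3]
Visit 3, enqueue [2, 5]
Visit 2, enqueue [0, 4]
Visit 5, enqueue [1]
Visit 0, enqueue []
Visit 4, enqueue []
Visit 1, enqueue []

BFS order: [6, 3, 2, 5, 0, 4, 1]


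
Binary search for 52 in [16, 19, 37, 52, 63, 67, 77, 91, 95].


Step 1: lo=0, hi=8, mid=4, val=63
Step 2: lo=0, hi=3, mid=1, val=19
Step 3: lo=2, hi=3, mid=2, val=37
Step 4: lo=3, hi=3, mid=3, val=52

Found at index 3


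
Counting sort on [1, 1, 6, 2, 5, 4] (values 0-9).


Input: [1, 1, 6, 2, 5, 4]
Counts: [0, 2, 1, 0, 1, 1, 1, 0, 0, 0]

Sorted: [1, 1, 2, 4, 5, 6]


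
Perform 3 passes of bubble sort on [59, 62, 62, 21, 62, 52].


Initial: [59, 62, 62, 21, 62, 52]
Pass 1: [59, 62, 21, 62, 52, 62] (2 swaps)
Pass 2: [59, 21, 62, 52, 62, 62] (2 swaps)
Pass 3: [21, 59, 52, 62, 62, 62] (2 swaps)

After 3 passes: [21, 59, 52, 62, 62, 62]


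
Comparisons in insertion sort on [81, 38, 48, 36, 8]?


Algorithm: insertion sort
Input: [81, 38, 48, 36, 8]
Sorted: [8, 36, 38, 48, 81]

10


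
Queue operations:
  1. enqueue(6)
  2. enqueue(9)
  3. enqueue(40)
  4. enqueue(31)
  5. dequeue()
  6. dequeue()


enqueue(6) -> [6]
enqueue(9) -> [6, 9]
enqueue(40) -> [6, 9, 40]
enqueue(31) -> [6, 9, 40, 31]
dequeue()->6, [9, 40, 31]
dequeue()->9, [40, 31]

Final queue: [40, 31]


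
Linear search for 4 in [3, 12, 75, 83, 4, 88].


i=0: 3!=4
i=1: 12!=4
i=2: 75!=4
i=3: 83!=4
i=4: 4==4 found!

Found at 4, 5 comps


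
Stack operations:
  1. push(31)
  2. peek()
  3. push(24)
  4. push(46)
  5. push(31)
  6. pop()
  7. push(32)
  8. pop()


push(31) -> [31]
peek()->31
push(24) -> [31, 24]
push(46) -> [31, 24, 46]
push(31) -> [31, 24, 46, 31]
pop()->31, [31, 24, 46]
push(32) -> [31, 24, 46, 32]
pop()->32, [31, 24, 46]

Final stack: [31, 24, 46]


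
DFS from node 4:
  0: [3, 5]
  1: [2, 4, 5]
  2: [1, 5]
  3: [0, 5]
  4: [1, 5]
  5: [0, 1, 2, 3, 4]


Visit 4, push [5, 1]
Visit 1, push [5, 2]
Visit 2, push [5]
Visit 5, push [3, 0]
Visit 0, push [3]
Visit 3, push []

DFS order: [4, 1, 2, 5, 0, 3]


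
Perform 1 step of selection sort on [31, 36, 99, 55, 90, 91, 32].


Initial: [31, 36, 99, 55, 90, 91, 32]
Step 1: min=31 at 0
  Swap: [31, 36, 99, 55, 90, 91, 32]

After 1 step: [31, 36, 99, 55, 90, 91, 32]


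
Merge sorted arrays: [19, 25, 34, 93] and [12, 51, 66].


Take 12 from B
Take 19 from A
Take 25 from A
Take 34 from A
Take 51 from B
Take 66 from B

Merged: [12, 19, 25, 34, 51, 66, 93]


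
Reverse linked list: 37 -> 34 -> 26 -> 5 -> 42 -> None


Step 1: curr=37, set curr.next=prev(None) | reversed so far: 37
Step 2: curr=34, set curr.next=prev(37) | reversed so far: 34 -> 37
Step 3: curr=26, set curr.next=prev(34) | reversed so far: 26 -> 34 -> 37
Step 4: curr=5, set curr.next=prev(26) | reversed so far: 5 -> 26 -> 34 -> 37
Step 5: curr=42, set curr.next=prev(5) | reversed so far: 42 -> 5 -> 26 -> 34 -> 37

42 -> 5 -> 26 -> 34 -> 37 -> None


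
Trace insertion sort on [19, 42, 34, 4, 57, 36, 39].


Initial: [19, 42, 34, 4, 57, 36, 39]
Insert 42: [19, 42, 34, 4, 57, 36, 39]
Insert 34: [19, 34, 42, 4, 57, 36, 39]
Insert 4: [4, 19, 34, 42, 57, 36, 39]
Insert 57: [4, 19, 34, 42, 57, 36, 39]
Insert 36: [4, 19, 34, 36, 42, 57, 39]
Insert 39: [4, 19, 34, 36, 39, 42, 57]

Sorted: [4, 19, 34, 36, 39, 42, 57]


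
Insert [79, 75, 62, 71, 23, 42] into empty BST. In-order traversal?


Insert 79: root
Insert 75: L from 79
Insert 62: L from 79 -> L from 75
Insert 71: L from 79 -> L from 75 -> R from 62
Insert 23: L from 79 -> L from 75 -> L from 62
Insert 42: L from 79 -> L from 75 -> L from 62 -> R from 23

In-order: [23, 42, 62, 71, 75, 79]


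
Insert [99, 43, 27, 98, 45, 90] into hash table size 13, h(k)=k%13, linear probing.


Insert 99: h=8 -> slot 8
Insert 43: h=4 -> slot 4
Insert 27: h=1 -> slot 1
Insert 98: h=7 -> slot 7
Insert 45: h=6 -> slot 6
Insert 90: h=12 -> slot 12

Table: [None, 27, None, None, 43, None, 45, 98, 99, None, None, None, 90]


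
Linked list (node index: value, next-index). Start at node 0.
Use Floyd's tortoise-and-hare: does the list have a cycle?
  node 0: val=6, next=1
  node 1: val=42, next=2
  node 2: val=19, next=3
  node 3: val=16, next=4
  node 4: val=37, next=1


Floyd's tortoise (slow, +1) and hare (fast, +2):
  init: slow=0, fast=0
  step 1: slow=1, fast=2
  step 2: slow=2, fast=4
  step 3: slow=3, fast=2
  step 4: slow=4, fast=4
  slow == fast at node 4: cycle detected

Cycle: yes


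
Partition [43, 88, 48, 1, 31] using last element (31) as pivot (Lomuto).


Pivot: 31
  1 <= 31: swap -> [1, 88, 48, 43, 31]
Place pivot at 1: [1, 31, 48, 43, 88]

Partitioned: [1, 31, 48, 43, 88]


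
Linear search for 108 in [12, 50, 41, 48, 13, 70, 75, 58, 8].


i=0: 12!=108
i=1: 50!=108
i=2: 41!=108
i=3: 48!=108
i=4: 13!=108
i=5: 70!=108
i=6: 75!=108
i=7: 58!=108
i=8: 8!=108

Not found, 9 comps


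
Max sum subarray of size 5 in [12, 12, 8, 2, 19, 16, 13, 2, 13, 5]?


[0:5]: 53
[1:6]: 57
[2:7]: 58
[3:8]: 52
[4:9]: 63
[5:10]: 49

Max: 63 at [4:9]


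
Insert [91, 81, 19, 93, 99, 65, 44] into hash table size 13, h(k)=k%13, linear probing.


Insert 91: h=0 -> slot 0
Insert 81: h=3 -> slot 3
Insert 19: h=6 -> slot 6
Insert 93: h=2 -> slot 2
Insert 99: h=8 -> slot 8
Insert 65: h=0, 1 probes -> slot 1
Insert 44: h=5 -> slot 5

Table: [91, 65, 93, 81, None, 44, 19, None, 99, None, None, None, None]


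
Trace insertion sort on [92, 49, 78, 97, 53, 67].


Initial: [92, 49, 78, 97, 53, 67]
Insert 49: [49, 92, 78, 97, 53, 67]
Insert 78: [49, 78, 92, 97, 53, 67]
Insert 97: [49, 78, 92, 97, 53, 67]
Insert 53: [49, 53, 78, 92, 97, 67]
Insert 67: [49, 53, 67, 78, 92, 97]

Sorted: [49, 53, 67, 78, 92, 97]


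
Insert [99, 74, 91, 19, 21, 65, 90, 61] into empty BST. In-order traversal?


Insert 99: root
Insert 74: L from 99
Insert 91: L from 99 -> R from 74
Insert 19: L from 99 -> L from 74
Insert 21: L from 99 -> L from 74 -> R from 19
Insert 65: L from 99 -> L from 74 -> R from 19 -> R from 21
Insert 90: L from 99 -> R from 74 -> L from 91
Insert 61: L from 99 -> L from 74 -> R from 19 -> R from 21 -> L from 65

In-order: [19, 21, 61, 65, 74, 90, 91, 99]


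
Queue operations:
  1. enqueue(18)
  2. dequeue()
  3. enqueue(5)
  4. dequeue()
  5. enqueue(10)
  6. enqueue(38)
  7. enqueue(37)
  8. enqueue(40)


enqueue(18) -> [18]
dequeue()->18, []
enqueue(5) -> [5]
dequeue()->5, []
enqueue(10) -> [10]
enqueue(38) -> [10, 38]
enqueue(37) -> [10, 38, 37]
enqueue(40) -> [10, 38, 37, 40]

Final queue: [10, 38, 37, 40]


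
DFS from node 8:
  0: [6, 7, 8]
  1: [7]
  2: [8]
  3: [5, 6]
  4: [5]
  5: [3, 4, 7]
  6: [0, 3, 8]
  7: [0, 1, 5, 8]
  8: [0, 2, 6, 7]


Visit 8, push [7, 6, 2, 0]
Visit 0, push [7, 6]
Visit 6, push [3]
Visit 3, push [5]
Visit 5, push [7, 4]
Visit 4, push []
Visit 7, push [1]
Visit 1, push []
Visit 2, push []

DFS order: [8, 0, 6, 3, 5, 4, 7, 1, 2]


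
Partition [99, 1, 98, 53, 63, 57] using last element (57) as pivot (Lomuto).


Pivot: 57
  1 <= 57: swap -> [1, 99, 98, 53, 63, 57]
  53 <= 57: swap -> [1, 53, 98, 99, 63, 57]
Place pivot at 2: [1, 53, 57, 99, 63, 98]

Partitioned: [1, 53, 57, 99, 63, 98]


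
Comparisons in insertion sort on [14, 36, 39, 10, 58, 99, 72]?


Algorithm: insertion sort
Input: [14, 36, 39, 10, 58, 99, 72]
Sorted: [10, 14, 36, 39, 58, 72, 99]

9


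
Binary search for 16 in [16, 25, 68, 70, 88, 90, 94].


Step 1: lo=0, hi=6, mid=3, val=70
Step 2: lo=0, hi=2, mid=1, val=25
Step 3: lo=0, hi=0, mid=0, val=16

Found at index 0


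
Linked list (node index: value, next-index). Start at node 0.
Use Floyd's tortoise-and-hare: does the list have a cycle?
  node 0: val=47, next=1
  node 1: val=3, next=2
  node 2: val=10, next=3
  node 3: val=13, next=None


Floyd's tortoise (slow, +1) and hare (fast, +2):
  init: slow=0, fast=0
  step 1: slow=1, fast=2
  step 2: fast 2->3->None, no cycle

Cycle: no


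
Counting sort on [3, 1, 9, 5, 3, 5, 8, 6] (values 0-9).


Input: [3, 1, 9, 5, 3, 5, 8, 6]
Counts: [0, 1, 0, 2, 0, 2, 1, 0, 1, 1]

Sorted: [1, 3, 3, 5, 5, 6, 8, 9]


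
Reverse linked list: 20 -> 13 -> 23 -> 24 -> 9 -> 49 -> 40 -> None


Step 1: curr=20, set curr.next=prev(None) | reversed so far: 20
Step 2: curr=13, set curr.next=prev(20) | reversed so far: 13 -> 20
Step 3: curr=23, set curr.next=prev(13) | reversed so far: 23 -> 13 -> 20
Step 4: curr=24, set curr.next=prev(23) | reversed so far: 24 -> 23 -> 13 -> 20
Step 5: curr=9, set curr.next=prev(24) | reversed so far: 9 -> 24 -> 23 -> 13 -> 20
Step 6: curr=49, set curr.next=prev(9) | reversed so far: 49 -> 9 -> 24 -> 23 -> 13 -> 20
Step 7: curr=40, set curr.next=prev(49) | reversed so far: 40 -> 49 -> 9 -> 24 -> 23 -> 13 -> 20

40 -> 49 -> 9 -> 24 -> 23 -> 13 -> 20 -> None


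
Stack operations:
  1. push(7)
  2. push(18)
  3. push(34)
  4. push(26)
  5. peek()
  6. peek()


push(7) -> [7]
push(18) -> [7, 18]
push(34) -> [7, 18, 34]
push(26) -> [7, 18, 34, 26]
peek()->26
peek()->26

Final stack: [7, 18, 34, 26]


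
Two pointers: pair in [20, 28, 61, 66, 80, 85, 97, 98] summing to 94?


lo=0(20)+hi=7(98)=118
lo=0(20)+hi=6(97)=117
lo=0(20)+hi=5(85)=105
lo=0(20)+hi=4(80)=100
lo=0(20)+hi=3(66)=86
lo=1(28)+hi=3(66)=94

Yes: 28+66=94


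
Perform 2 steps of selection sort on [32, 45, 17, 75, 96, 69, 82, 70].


Initial: [32, 45, 17, 75, 96, 69, 82, 70]
Step 1: min=17 at 2
  Swap: [17, 45, 32, 75, 96, 69, 82, 70]
Step 2: min=32 at 2
  Swap: [17, 32, 45, 75, 96, 69, 82, 70]

After 2 steps: [17, 32, 45, 75, 96, 69, 82, 70]


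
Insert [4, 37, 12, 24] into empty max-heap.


Insert 4: [4]
Insert 37: [37, 4]
Insert 12: [37, 4, 12]
Insert 24: [37, 24, 12, 4]

Final heap: [37, 24, 12, 4]


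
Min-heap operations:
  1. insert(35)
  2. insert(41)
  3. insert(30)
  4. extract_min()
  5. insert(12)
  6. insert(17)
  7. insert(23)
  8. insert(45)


insert(35) -> [35]
insert(41) -> [35, 41]
insert(30) -> [30, 41, 35]
extract_min()->30, [35, 41]
insert(12) -> [12, 41, 35]
insert(17) -> [12, 17, 35, 41]
insert(23) -> [12, 17, 35, 41, 23]
insert(45) -> [12, 17, 35, 41, 23, 45]

Final heap: [12, 17, 35, 41, 23, 45]


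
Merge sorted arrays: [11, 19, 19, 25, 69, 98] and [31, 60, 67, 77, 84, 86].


Take 11 from A
Take 19 from A
Take 19 from A
Take 25 from A
Take 31 from B
Take 60 from B
Take 67 from B
Take 69 from A
Take 77 from B
Take 84 from B
Take 86 from B

Merged: [11, 19, 19, 25, 31, 60, 67, 69, 77, 84, 86, 98]


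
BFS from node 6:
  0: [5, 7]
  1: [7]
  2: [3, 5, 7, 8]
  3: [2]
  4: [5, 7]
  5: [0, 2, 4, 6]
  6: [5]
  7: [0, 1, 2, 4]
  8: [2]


Visit 6, enqueue [5]
Visit 5, enqueue [0, 2, 4]
Visit 0, enqueue [7]
Visit 2, enqueue [3, 8]
Visit 4, enqueue []
Visit 7, enqueue [1]
Visit 3, enqueue []
Visit 8, enqueue []
Visit 1, enqueue []

BFS order: [6, 5, 0, 2, 4, 7, 3, 8, 1]


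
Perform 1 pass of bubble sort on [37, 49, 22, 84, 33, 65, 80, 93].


Initial: [37, 49, 22, 84, 33, 65, 80, 93]
Pass 1: [37, 22, 49, 33, 65, 80, 84, 93] (4 swaps)

After 1 pass: [37, 22, 49, 33, 65, 80, 84, 93]


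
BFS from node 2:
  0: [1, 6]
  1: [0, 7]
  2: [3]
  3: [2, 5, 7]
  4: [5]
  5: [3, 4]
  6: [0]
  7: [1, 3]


Visit 2, enqueue [3]
Visit 3, enqueue [5, 7]
Visit 5, enqueue [4]
Visit 7, enqueue [1]
Visit 4, enqueue []
Visit 1, enqueue [0]
Visit 0, enqueue [6]
Visit 6, enqueue []

BFS order: [2, 3, 5, 7, 4, 1, 0, 6]


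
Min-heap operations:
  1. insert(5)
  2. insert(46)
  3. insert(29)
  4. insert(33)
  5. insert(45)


insert(5) -> [5]
insert(46) -> [5, 46]
insert(29) -> [5, 46, 29]
insert(33) -> [5, 33, 29, 46]
insert(45) -> [5, 33, 29, 46, 45]

Final heap: [5, 33, 29, 46, 45]


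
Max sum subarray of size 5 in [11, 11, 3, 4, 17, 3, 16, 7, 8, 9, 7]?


[0:5]: 46
[1:6]: 38
[2:7]: 43
[3:8]: 47
[4:9]: 51
[5:10]: 43
[6:11]: 47

Max: 51 at [4:9]


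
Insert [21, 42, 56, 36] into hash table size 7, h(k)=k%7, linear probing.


Insert 21: h=0 -> slot 0
Insert 42: h=0, 1 probes -> slot 1
Insert 56: h=0, 2 probes -> slot 2
Insert 36: h=1, 2 probes -> slot 3

Table: [21, 42, 56, 36, None, None, None]


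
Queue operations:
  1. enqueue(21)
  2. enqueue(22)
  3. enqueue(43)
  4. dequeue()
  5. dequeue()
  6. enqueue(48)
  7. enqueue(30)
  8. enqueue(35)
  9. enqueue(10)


enqueue(21) -> [21]
enqueue(22) -> [21, 22]
enqueue(43) -> [21, 22, 43]
dequeue()->21, [22, 43]
dequeue()->22, [43]
enqueue(48) -> [43, 48]
enqueue(30) -> [43, 48, 30]
enqueue(35) -> [43, 48, 30, 35]
enqueue(10) -> [43, 48, 30, 35, 10]

Final queue: [43, 48, 30, 35, 10]


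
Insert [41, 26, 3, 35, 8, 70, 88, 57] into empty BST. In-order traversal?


Insert 41: root
Insert 26: L from 41
Insert 3: L from 41 -> L from 26
Insert 35: L from 41 -> R from 26
Insert 8: L from 41 -> L from 26 -> R from 3
Insert 70: R from 41
Insert 88: R from 41 -> R from 70
Insert 57: R from 41 -> L from 70

In-order: [3, 8, 26, 35, 41, 57, 70, 88]


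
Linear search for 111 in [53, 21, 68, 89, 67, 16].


i=0: 53!=111
i=1: 21!=111
i=2: 68!=111
i=3: 89!=111
i=4: 67!=111
i=5: 16!=111

Not found, 6 comps


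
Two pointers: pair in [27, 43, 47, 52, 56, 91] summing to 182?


lo=0(27)+hi=5(91)=118
lo=1(43)+hi=5(91)=134
lo=2(47)+hi=5(91)=138
lo=3(52)+hi=5(91)=143
lo=4(56)+hi=5(91)=147

No pair found


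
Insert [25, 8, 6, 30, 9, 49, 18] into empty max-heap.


Insert 25: [25]
Insert 8: [25, 8]
Insert 6: [25, 8, 6]
Insert 30: [30, 25, 6, 8]
Insert 9: [30, 25, 6, 8, 9]
Insert 49: [49, 25, 30, 8, 9, 6]
Insert 18: [49, 25, 30, 8, 9, 6, 18]

Final heap: [49, 25, 30, 8, 9, 6, 18]


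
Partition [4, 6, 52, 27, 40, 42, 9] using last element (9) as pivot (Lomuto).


Pivot: 9
  4 <= 9: advance i (no swap)
  6 <= 9: advance i (no swap)
Place pivot at 2: [4, 6, 9, 27, 40, 42, 52]

Partitioned: [4, 6, 9, 27, 40, 42, 52]


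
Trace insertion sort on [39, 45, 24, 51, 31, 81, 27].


Initial: [39, 45, 24, 51, 31, 81, 27]
Insert 45: [39, 45, 24, 51, 31, 81, 27]
Insert 24: [24, 39, 45, 51, 31, 81, 27]
Insert 51: [24, 39, 45, 51, 31, 81, 27]
Insert 31: [24, 31, 39, 45, 51, 81, 27]
Insert 81: [24, 31, 39, 45, 51, 81, 27]
Insert 27: [24, 27, 31, 39, 45, 51, 81]

Sorted: [24, 27, 31, 39, 45, 51, 81]


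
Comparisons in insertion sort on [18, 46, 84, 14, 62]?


Algorithm: insertion sort
Input: [18, 46, 84, 14, 62]
Sorted: [14, 18, 46, 62, 84]

7


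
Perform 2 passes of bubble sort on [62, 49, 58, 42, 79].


Initial: [62, 49, 58, 42, 79]
Pass 1: [49, 58, 42, 62, 79] (3 swaps)
Pass 2: [49, 42, 58, 62, 79] (1 swaps)

After 2 passes: [49, 42, 58, 62, 79]


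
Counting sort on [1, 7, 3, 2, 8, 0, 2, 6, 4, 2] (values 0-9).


Input: [1, 7, 3, 2, 8, 0, 2, 6, 4, 2]
Counts: [1, 1, 3, 1, 1, 0, 1, 1, 1, 0]

Sorted: [0, 1, 2, 2, 2, 3, 4, 6, 7, 8]


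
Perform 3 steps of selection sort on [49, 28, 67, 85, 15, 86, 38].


Initial: [49, 28, 67, 85, 15, 86, 38]
Step 1: min=15 at 4
  Swap: [15, 28, 67, 85, 49, 86, 38]
Step 2: min=28 at 1
  Swap: [15, 28, 67, 85, 49, 86, 38]
Step 3: min=38 at 6
  Swap: [15, 28, 38, 85, 49, 86, 67]

After 3 steps: [15, 28, 38, 85, 49, 86, 67]


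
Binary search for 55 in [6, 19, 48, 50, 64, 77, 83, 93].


Step 1: lo=0, hi=7, mid=3, val=50
Step 2: lo=4, hi=7, mid=5, val=77
Step 3: lo=4, hi=4, mid=4, val=64

Not found


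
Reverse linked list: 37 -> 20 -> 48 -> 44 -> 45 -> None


Step 1: curr=37, set curr.next=prev(None) | reversed so far: 37
Step 2: curr=20, set curr.next=prev(37) | reversed so far: 20 -> 37
Step 3: curr=48, set curr.next=prev(20) | reversed so far: 48 -> 20 -> 37
Step 4: curr=44, set curr.next=prev(48) | reversed so far: 44 -> 48 -> 20 -> 37
Step 5: curr=45, set curr.next=prev(44) | reversed so far: 45 -> 44 -> 48 -> 20 -> 37

45 -> 44 -> 48 -> 20 -> 37 -> None


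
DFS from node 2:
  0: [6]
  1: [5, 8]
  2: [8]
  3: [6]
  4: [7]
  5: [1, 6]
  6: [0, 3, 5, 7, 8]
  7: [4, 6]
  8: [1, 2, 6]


Visit 2, push [8]
Visit 8, push [6, 1]
Visit 1, push [5]
Visit 5, push [6]
Visit 6, push [7, 3, 0]
Visit 0, push []
Visit 3, push []
Visit 7, push [4]
Visit 4, push []

DFS order: [2, 8, 1, 5, 6, 0, 3, 7, 4]


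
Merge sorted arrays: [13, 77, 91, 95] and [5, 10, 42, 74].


Take 5 from B
Take 10 from B
Take 13 from A
Take 42 from B
Take 74 from B

Merged: [5, 10, 13, 42, 74, 77, 91, 95]


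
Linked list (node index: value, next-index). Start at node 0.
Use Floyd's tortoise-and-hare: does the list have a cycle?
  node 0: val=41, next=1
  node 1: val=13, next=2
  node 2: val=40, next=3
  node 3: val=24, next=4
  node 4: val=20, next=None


Floyd's tortoise (slow, +1) and hare (fast, +2):
  init: slow=0, fast=0
  step 1: slow=1, fast=2
  step 2: slow=2, fast=4
  step 3: fast -> None, no cycle

Cycle: no


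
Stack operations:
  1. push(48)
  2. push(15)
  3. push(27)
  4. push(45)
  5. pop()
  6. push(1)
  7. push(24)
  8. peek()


push(48) -> [48]
push(15) -> [48, 15]
push(27) -> [48, 15, 27]
push(45) -> [48, 15, 27, 45]
pop()->45, [48, 15, 27]
push(1) -> [48, 15, 27, 1]
push(24) -> [48, 15, 27, 1, 24]
peek()->24

Final stack: [48, 15, 27, 1, 24]


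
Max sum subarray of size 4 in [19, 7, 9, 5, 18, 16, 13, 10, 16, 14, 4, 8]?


[0:4]: 40
[1:5]: 39
[2:6]: 48
[3:7]: 52
[4:8]: 57
[5:9]: 55
[6:10]: 53
[7:11]: 44
[8:12]: 42

Max: 57 at [4:8]


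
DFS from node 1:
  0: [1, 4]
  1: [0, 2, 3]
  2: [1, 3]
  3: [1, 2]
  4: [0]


Visit 1, push [3, 2, 0]
Visit 0, push [4]
Visit 4, push []
Visit 2, push [3]
Visit 3, push []

DFS order: [1, 0, 4, 2, 3]


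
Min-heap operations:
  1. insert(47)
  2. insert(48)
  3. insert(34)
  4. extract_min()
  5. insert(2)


insert(47) -> [47]
insert(48) -> [47, 48]
insert(34) -> [34, 48, 47]
extract_min()->34, [47, 48]
insert(2) -> [2, 48, 47]

Final heap: [2, 48, 47]


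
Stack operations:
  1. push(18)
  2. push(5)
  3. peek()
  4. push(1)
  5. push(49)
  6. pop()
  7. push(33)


push(18) -> [18]
push(5) -> [18, 5]
peek()->5
push(1) -> [18, 5, 1]
push(49) -> [18, 5, 1, 49]
pop()->49, [18, 5, 1]
push(33) -> [18, 5, 1, 33]

Final stack: [18, 5, 1, 33]


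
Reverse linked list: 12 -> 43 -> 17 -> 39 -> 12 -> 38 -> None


Step 1: curr=12, set curr.next=prev(None) | reversed so far: 12
Step 2: curr=43, set curr.next=prev(12) | reversed so far: 43 -> 12
Step 3: curr=17, set curr.next=prev(43) | reversed so far: 17 -> 43 -> 12
Step 4: curr=39, set curr.next=prev(17) | reversed so far: 39 -> 17 -> 43 -> 12
Step 5: curr=12, set curr.next=prev(39) | reversed so far: 12 -> 39 -> 17 -> 43 -> 12
Step 6: curr=38, set curr.next=prev(12) | reversed so far: 38 -> 12 -> 39 -> 17 -> 43 -> 12

38 -> 12 -> 39 -> 17 -> 43 -> 12 -> None


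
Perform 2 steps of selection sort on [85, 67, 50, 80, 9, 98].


Initial: [85, 67, 50, 80, 9, 98]
Step 1: min=9 at 4
  Swap: [9, 67, 50, 80, 85, 98]
Step 2: min=50 at 2
  Swap: [9, 50, 67, 80, 85, 98]

After 2 steps: [9, 50, 67, 80, 85, 98]


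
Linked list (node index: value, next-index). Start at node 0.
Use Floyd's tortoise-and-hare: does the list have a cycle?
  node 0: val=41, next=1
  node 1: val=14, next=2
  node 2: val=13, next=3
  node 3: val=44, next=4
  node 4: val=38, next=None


Floyd's tortoise (slow, +1) and hare (fast, +2):
  init: slow=0, fast=0
  step 1: slow=1, fast=2
  step 2: slow=2, fast=4
  step 3: fast -> None, no cycle

Cycle: no
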